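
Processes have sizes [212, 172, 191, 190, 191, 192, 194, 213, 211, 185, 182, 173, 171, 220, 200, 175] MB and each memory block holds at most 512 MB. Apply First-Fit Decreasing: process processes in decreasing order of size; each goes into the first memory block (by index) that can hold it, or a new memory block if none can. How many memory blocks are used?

Sorted descending: 220, 213, 212, 211, 200, 194, 192, 191, 191, 190, 185, 182, 175, 173, 172, 171.
220 MB → memory block 1 (remaining 292 MB)
213 MB → memory block 1 (remaining 79 MB)
212 MB → memory block 2 (remaining 300 MB)
211 MB → memory block 2 (remaining 89 MB)
200 MB → memory block 3 (remaining 312 MB)
194 MB → memory block 3 (remaining 118 MB)
192 MB → memory block 4 (remaining 320 MB)
191 MB → memory block 4 (remaining 129 MB)
191 MB → memory block 5 (remaining 321 MB)
190 MB → memory block 5 (remaining 131 MB)
185 MB → memory block 6 (remaining 327 MB)
182 MB → memory block 6 (remaining 145 MB)
175 MB → memory block 7 (remaining 337 MB)
173 MB → memory block 7 (remaining 164 MB)
172 MB → memory block 8 (remaining 340 MB)
171 MB → memory block 8 (remaining 169 MB)
Final memory blocks: [220,213] [212,211] [200,194] [192,191] [191,190] [185,182] [175,173] [172,171].

8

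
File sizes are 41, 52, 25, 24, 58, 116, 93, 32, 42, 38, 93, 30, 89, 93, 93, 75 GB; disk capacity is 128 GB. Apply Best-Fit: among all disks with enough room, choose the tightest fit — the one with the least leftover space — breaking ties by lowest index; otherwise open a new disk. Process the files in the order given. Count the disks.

9 disks

41 GB → disk 1 (remaining 87 GB)
52 GB → disk 1 (remaining 35 GB)
25 GB → disk 1 (remaining 10 GB)
24 GB → disk 2 (remaining 104 GB)
58 GB → disk 2 (remaining 46 GB)
116 GB → disk 3 (remaining 12 GB)
93 GB → disk 4 (remaining 35 GB)
32 GB → disk 4 (remaining 3 GB)
42 GB → disk 2 (remaining 4 GB)
38 GB → disk 5 (remaining 90 GB)
93 GB → disk 6 (remaining 35 GB)
30 GB → disk 6 (remaining 5 GB)
89 GB → disk 5 (remaining 1 GB)
93 GB → disk 7 (remaining 35 GB)
93 GB → disk 8 (remaining 35 GB)
75 GB → disk 9 (remaining 53 GB)
Final disks: [41,52,25] [24,58,42] [116] [93,32] [38,89] [93,30] [93] [93] [75].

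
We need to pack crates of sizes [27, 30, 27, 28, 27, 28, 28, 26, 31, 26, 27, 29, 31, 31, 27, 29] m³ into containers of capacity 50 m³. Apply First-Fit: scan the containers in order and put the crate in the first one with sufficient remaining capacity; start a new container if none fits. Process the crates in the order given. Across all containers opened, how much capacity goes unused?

Put 27 m³ in container 1; 23 m³ remain.
Put 30 m³ in container 2; 20 m³ remain.
Put 27 m³ in container 3; 23 m³ remain.
Put 28 m³ in container 4; 22 m³ remain.
Put 27 m³ in container 5; 23 m³ remain.
Put 28 m³ in container 6; 22 m³ remain.
Put 28 m³ in container 7; 22 m³ remain.
Put 26 m³ in container 8; 24 m³ remain.
Put 31 m³ in container 9; 19 m³ remain.
Put 26 m³ in container 10; 24 m³ remain.
Put 27 m³ in container 11; 23 m³ remain.
Put 29 m³ in container 12; 21 m³ remain.
Put 31 m³ in container 13; 19 m³ remain.
Put 31 m³ in container 14; 19 m³ remain.
Put 27 m³ in container 15; 23 m³ remain.
Put 29 m³ in container 16; 21 m³ remain.
16 containers × 50 m³ = 800 m³; used 452 m³; unused 348 m³.

348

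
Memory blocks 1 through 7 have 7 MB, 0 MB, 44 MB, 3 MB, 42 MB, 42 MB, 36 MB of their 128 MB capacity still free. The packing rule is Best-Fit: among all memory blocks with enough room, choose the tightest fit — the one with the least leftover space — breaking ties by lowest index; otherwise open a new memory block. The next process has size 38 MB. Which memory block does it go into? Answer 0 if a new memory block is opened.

Memory blocks with room: memory block 3 (44 MB), memory block 5 (42 MB), memory block 6 (42 MB).
Tightest fit is memory block 5 with 42 MB free.

5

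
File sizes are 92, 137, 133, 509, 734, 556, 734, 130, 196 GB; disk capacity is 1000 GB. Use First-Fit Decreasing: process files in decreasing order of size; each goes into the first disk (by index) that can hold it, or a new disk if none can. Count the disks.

4

Sorted descending: 734, 734, 556, 509, 196, 137, 133, 130, 92.
Put 734 GB in disk 1; 266 GB remain.
Put 734 GB in disk 2; 266 GB remain.
Put 556 GB in disk 3; 444 GB remain.
Put 509 GB in disk 4; 491 GB remain.
Put 196 GB in disk 1; 70 GB remain.
Put 137 GB in disk 2; 129 GB remain.
Put 133 GB in disk 3; 311 GB remain.
Put 130 GB in disk 3; 181 GB remain.
Put 92 GB in disk 2; 37 GB remain.
Final disks: [734,196] [734,137,92] [556,133,130] [509].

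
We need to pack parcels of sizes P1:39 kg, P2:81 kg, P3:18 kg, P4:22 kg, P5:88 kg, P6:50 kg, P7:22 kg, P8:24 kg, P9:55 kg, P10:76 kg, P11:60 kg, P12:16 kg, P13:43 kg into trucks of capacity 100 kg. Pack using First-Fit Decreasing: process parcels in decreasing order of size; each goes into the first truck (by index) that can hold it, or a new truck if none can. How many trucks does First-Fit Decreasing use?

Sorted descending: 88, 81, 76, 60, 55, 50, 43, 39, 24, 22, 22, 18, 16.
truck 1: place 88 kg, 12 kg left
truck 2: place 81 kg, 19 kg left
truck 3: place 76 kg, 24 kg left
truck 4: place 60 kg, 40 kg left
truck 5: place 55 kg, 45 kg left
truck 6: place 50 kg, 50 kg left
truck 5: place 43 kg, 2 kg left
truck 4: place 39 kg, 1 kg left
truck 3: place 24 kg, 0 kg left
truck 6: place 22 kg, 28 kg left
truck 6: place 22 kg, 6 kg left
truck 2: place 18 kg, 1 kg left
truck 7: place 16 kg, 84 kg left
Final trucks: [88] [81,18] [76,24] [60,39] [55,43] [50,22,22] [16].

7 trucks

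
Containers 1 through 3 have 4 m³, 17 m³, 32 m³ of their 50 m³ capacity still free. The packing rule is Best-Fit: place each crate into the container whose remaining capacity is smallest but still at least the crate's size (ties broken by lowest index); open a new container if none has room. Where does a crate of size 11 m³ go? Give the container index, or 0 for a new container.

Containers with room: container 2 (17 m³), container 3 (32 m³).
Tightest fit is container 2 with 17 m³ free.

2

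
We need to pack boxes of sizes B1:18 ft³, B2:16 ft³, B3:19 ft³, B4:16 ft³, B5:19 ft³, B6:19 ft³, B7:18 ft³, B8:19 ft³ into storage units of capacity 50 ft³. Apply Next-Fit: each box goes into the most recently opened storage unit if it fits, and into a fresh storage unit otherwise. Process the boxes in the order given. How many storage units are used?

4 storage units

B1 (18 ft³) → storage unit 1 (remaining 32 ft³)
B2 (16 ft³) → storage unit 1 (remaining 16 ft³)
B3 (19 ft³) → storage unit 2 (remaining 31 ft³)
B4 (16 ft³) → storage unit 2 (remaining 15 ft³)
B5 (19 ft³) → storage unit 3 (remaining 31 ft³)
B6 (19 ft³) → storage unit 3 (remaining 12 ft³)
B7 (18 ft³) → storage unit 4 (remaining 32 ft³)
B8 (19 ft³) → storage unit 4 (remaining 13 ft³)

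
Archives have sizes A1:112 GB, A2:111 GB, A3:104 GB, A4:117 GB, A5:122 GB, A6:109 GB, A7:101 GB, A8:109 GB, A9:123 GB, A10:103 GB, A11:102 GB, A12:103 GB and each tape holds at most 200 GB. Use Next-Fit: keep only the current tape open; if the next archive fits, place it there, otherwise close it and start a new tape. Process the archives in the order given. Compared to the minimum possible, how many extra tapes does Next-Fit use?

0

Next-Fit: [112] [111] [104] [117] [122] [109] [101] [109] [123] [103] [102] [103] → 12 tapes.
12 archives exceed 100 GB (half the capacity), and no two of those can share a tape, so at least 12 tapes are needed.
So 12 is already optimal.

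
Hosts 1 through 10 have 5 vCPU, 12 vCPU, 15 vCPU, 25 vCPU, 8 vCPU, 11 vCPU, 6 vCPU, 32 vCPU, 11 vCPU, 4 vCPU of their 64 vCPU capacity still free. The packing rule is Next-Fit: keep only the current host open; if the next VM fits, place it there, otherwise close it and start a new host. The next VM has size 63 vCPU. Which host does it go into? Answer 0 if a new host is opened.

Next-Fit only looks at host 10, which has 4 vCPU free.
63 vCPU does not fit, so a new host is opened.

0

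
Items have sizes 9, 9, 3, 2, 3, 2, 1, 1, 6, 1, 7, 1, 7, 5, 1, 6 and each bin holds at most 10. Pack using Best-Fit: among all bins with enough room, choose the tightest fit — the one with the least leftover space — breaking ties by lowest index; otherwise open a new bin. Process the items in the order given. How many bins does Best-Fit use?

Put 9 in bin 1; 1 remain.
Put 9 in bin 2; 1 remain.
Put 3 in bin 3; 7 remain.
Put 2 in bin 3; 5 remain.
Put 3 in bin 3; 2 remain.
Put 2 in bin 3; 0 remain.
Put 1 in bin 1; 0 remain.
Put 1 in bin 2; 0 remain.
Put 6 in bin 4; 4 remain.
Put 1 in bin 4; 3 remain.
Put 7 in bin 5; 3 remain.
Put 1 in bin 4; 2 remain.
Put 7 in bin 6; 3 remain.
Put 5 in bin 7; 5 remain.
Put 1 in bin 4; 1 remain.
Put 6 in bin 8; 4 remain.
Final bins: [9,1] [9,1] [3,2,3,2] [6,1,1,1] [7] [7] [5] [6].

8 bins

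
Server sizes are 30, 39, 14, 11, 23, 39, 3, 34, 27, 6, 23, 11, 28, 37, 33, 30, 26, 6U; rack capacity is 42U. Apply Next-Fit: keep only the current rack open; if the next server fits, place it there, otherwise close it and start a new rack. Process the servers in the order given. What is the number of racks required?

13 racks

30U → rack 1 (remaining 12U)
39U → rack 2 (remaining 3U)
14U → rack 3 (remaining 28U)
11U → rack 3 (remaining 17U)
23U → rack 4 (remaining 19U)
39U → rack 5 (remaining 3U)
3U → rack 5 (remaining 0U)
34U → rack 6 (remaining 8U)
27U → rack 7 (remaining 15U)
6U → rack 7 (remaining 9U)
23U → rack 8 (remaining 19U)
11U → rack 8 (remaining 8U)
28U → rack 9 (remaining 14U)
37U → rack 10 (remaining 5U)
33U → rack 11 (remaining 9U)
30U → rack 12 (remaining 12U)
26U → rack 13 (remaining 16U)
6U → rack 13 (remaining 10U)
Final racks: [30] [39] [14,11] [23] [39,3] [34] [27,6] [23,11] [28] [37] [33] [30] [26,6].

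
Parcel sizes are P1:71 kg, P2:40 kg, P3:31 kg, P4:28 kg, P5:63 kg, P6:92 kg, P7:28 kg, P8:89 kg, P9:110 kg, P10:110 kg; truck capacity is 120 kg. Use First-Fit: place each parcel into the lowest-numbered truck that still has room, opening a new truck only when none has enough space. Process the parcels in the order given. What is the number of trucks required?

Put P1 (71 kg) in truck 1; 49 kg remain.
Put P2 (40 kg) in truck 1; 9 kg remain.
Put P3 (31 kg) in truck 2; 89 kg remain.
Put P4 (28 kg) in truck 2; 61 kg remain.
Put P5 (63 kg) in truck 3; 57 kg remain.
Put P6 (92 kg) in truck 4; 28 kg remain.
Put P7 (28 kg) in truck 2; 33 kg remain.
Put P8 (89 kg) in truck 5; 31 kg remain.
Put P9 (110 kg) in truck 6; 10 kg remain.
Put P10 (110 kg) in truck 7; 10 kg remain.
Final trucks: [71,40] [31,28,28] [63] [92] [89] [110] [110].

7 trucks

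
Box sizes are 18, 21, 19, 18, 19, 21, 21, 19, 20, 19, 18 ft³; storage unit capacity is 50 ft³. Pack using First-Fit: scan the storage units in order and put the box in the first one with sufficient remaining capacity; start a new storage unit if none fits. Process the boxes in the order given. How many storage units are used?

Put 18 ft³ in storage unit 1; 32 ft³ remain.
Put 21 ft³ in storage unit 1; 11 ft³ remain.
Put 19 ft³ in storage unit 2; 31 ft³ remain.
Put 18 ft³ in storage unit 2; 13 ft³ remain.
Put 19 ft³ in storage unit 3; 31 ft³ remain.
Put 21 ft³ in storage unit 3; 10 ft³ remain.
Put 21 ft³ in storage unit 4; 29 ft³ remain.
Put 19 ft³ in storage unit 4; 10 ft³ remain.
Put 20 ft³ in storage unit 5; 30 ft³ remain.
Put 19 ft³ in storage unit 5; 11 ft³ remain.
Put 18 ft³ in storage unit 6; 32 ft³ remain.

6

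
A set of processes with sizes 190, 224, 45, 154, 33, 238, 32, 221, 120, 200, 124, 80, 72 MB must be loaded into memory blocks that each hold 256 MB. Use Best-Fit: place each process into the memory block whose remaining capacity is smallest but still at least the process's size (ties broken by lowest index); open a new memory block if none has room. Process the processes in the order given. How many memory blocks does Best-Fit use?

8

memory block 1: place 190 MB, 66 MB left
memory block 2: place 224 MB, 32 MB left
memory block 1: place 45 MB, 21 MB left
memory block 3: place 154 MB, 102 MB left
memory block 3: place 33 MB, 69 MB left
memory block 4: place 238 MB, 18 MB left
memory block 2: place 32 MB, 0 MB left
memory block 5: place 221 MB, 35 MB left
memory block 6: place 120 MB, 136 MB left
memory block 7: place 200 MB, 56 MB left
memory block 6: place 124 MB, 12 MB left
memory block 8: place 80 MB, 176 MB left
memory block 8: place 72 MB, 104 MB left
Final memory blocks: [190,45] [224,32] [154,33] [238] [221] [120,124] [200] [80,72].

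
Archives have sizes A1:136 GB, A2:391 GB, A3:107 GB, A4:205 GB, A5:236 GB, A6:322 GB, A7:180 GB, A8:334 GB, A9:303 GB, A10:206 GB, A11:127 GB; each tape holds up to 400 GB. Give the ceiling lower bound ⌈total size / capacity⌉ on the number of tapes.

7 tapes

Total size = 136 + 391 + 107 + 205 + 236 + 322 + 180 + 334 + 303 + 206 + 127 = 2547 GB.
⌈2547 / 400⌉ = 7.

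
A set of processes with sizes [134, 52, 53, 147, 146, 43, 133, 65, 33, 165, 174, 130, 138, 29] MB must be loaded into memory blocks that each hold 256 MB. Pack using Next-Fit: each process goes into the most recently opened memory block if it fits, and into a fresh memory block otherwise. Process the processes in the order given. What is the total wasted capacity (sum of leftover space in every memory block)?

606

Put 134 MB in memory block 1; 122 MB remain.
Put 52 MB in memory block 1; 70 MB remain.
Put 53 MB in memory block 1; 17 MB remain.
Put 147 MB in memory block 2; 109 MB remain.
Put 146 MB in memory block 3; 110 MB remain.
Put 43 MB in memory block 3; 67 MB remain.
Put 133 MB in memory block 4; 123 MB remain.
Put 65 MB in memory block 4; 58 MB remain.
Put 33 MB in memory block 4; 25 MB remain.
Put 165 MB in memory block 5; 91 MB remain.
Put 174 MB in memory block 6; 82 MB remain.
Put 130 MB in memory block 7; 126 MB remain.
Put 138 MB in memory block 8; 118 MB remain.
Put 29 MB in memory block 8; 89 MB remain.
8 memory blocks × 256 MB = 2048 MB; used 1442 MB; unused 606 MB.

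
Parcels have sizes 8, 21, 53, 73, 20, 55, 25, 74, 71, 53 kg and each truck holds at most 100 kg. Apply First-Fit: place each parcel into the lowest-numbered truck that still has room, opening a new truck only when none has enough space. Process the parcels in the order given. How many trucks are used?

Put 8 kg in truck 1; 92 kg remain.
Put 21 kg in truck 1; 71 kg remain.
Put 53 kg in truck 1; 18 kg remain.
Put 73 kg in truck 2; 27 kg remain.
Put 20 kg in truck 2; 7 kg remain.
Put 55 kg in truck 3; 45 kg remain.
Put 25 kg in truck 3; 20 kg remain.
Put 74 kg in truck 4; 26 kg remain.
Put 71 kg in truck 5; 29 kg remain.
Put 53 kg in truck 6; 47 kg remain.

6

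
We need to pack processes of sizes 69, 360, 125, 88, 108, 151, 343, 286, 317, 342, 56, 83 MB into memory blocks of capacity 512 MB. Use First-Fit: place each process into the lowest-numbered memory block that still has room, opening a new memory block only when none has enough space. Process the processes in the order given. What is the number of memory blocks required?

6 memory blocks

memory block 1: place 69 MB, 443 MB left
memory block 1: place 360 MB, 83 MB left
memory block 2: place 125 MB, 387 MB left
memory block 2: place 88 MB, 299 MB left
memory block 2: place 108 MB, 191 MB left
memory block 2: place 151 MB, 40 MB left
memory block 3: place 343 MB, 169 MB left
memory block 4: place 286 MB, 226 MB left
memory block 5: place 317 MB, 195 MB left
memory block 6: place 342 MB, 170 MB left
memory block 1: place 56 MB, 27 MB left
memory block 3: place 83 MB, 86 MB left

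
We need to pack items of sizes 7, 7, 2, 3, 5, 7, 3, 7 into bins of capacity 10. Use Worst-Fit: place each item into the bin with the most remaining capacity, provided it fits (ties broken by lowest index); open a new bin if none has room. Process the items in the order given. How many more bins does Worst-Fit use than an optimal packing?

0

Worst-Fit: [7,2] [7,3] [5,3] [7] [7] → 5 bins.
Total size 41; any packing needs at least ⌈41/10⌉ = 5 bins.
So 5 is already optimal.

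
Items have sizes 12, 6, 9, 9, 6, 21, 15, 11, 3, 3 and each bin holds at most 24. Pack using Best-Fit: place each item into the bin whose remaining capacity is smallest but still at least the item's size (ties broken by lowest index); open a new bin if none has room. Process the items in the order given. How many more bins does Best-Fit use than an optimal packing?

Best-Fit: [12,6,6] [9,9,3] [21,3] [15] [11] → 5 bins.
Total size 95; any packing needs at least ⌈95/24⌉ = 4 bins.
An optimal packing achieves that bound: [21,3] [15,9] [12,11] [9,6,6,3] → 4 bins.
Excess: 5 − 4 = 1.

1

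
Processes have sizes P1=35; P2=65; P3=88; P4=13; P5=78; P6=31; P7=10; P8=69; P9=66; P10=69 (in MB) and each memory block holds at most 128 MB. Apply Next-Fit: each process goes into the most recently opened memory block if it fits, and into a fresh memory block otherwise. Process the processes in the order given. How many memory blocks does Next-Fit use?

P1 (35 MB) → memory block 1 (remaining 93 MB)
P2 (65 MB) → memory block 1 (remaining 28 MB)
P3 (88 MB) → memory block 2 (remaining 40 MB)
P4 (13 MB) → memory block 2 (remaining 27 MB)
P5 (78 MB) → memory block 3 (remaining 50 MB)
P6 (31 MB) → memory block 3 (remaining 19 MB)
P7 (10 MB) → memory block 3 (remaining 9 MB)
P8 (69 MB) → memory block 4 (remaining 59 MB)
P9 (66 MB) → memory block 5 (remaining 62 MB)
P10 (69 MB) → memory block 6 (remaining 59 MB)
Final memory blocks: [35,65] [88,13] [78,31,10] [69] [66] [69].

6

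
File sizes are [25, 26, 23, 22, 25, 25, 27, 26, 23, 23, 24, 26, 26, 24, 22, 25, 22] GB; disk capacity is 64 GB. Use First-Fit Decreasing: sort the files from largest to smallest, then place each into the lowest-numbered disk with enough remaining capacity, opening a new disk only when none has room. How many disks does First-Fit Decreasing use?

Sorted descending: 27, 26, 26, 26, 26, 25, 25, 25, 25, 24, 24, 23, 23, 23, 22, 22, 22.
Put 27 GB in disk 1; 37 GB remain.
Put 26 GB in disk 1; 11 GB remain.
Put 26 GB in disk 2; 38 GB remain.
Put 26 GB in disk 2; 12 GB remain.
Put 26 GB in disk 3; 38 GB remain.
Put 25 GB in disk 3; 13 GB remain.
Put 25 GB in disk 4; 39 GB remain.
Put 25 GB in disk 4; 14 GB remain.
Put 25 GB in disk 5; 39 GB remain.
Put 24 GB in disk 5; 15 GB remain.
Put 24 GB in disk 6; 40 GB remain.
Put 23 GB in disk 6; 17 GB remain.
Put 23 GB in disk 7; 41 GB remain.
Put 23 GB in disk 7; 18 GB remain.
Put 22 GB in disk 8; 42 GB remain.
Put 22 GB in disk 8; 20 GB remain.
Put 22 GB in disk 9; 42 GB remain.
Final disks: [27,26] [26,26] [26,25] [25,25] [25,24] [24,23] [23,23] [22,22] [22].

9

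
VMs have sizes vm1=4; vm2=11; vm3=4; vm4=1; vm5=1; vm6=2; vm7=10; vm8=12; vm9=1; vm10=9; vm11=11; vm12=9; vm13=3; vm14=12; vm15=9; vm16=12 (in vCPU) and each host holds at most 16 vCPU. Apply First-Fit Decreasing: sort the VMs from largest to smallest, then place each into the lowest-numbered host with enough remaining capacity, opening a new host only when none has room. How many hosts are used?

9

Sorted descending: 12, 12, 12, 11, 11, 10, 9, 9, 9, 4, 4, 3, 2, 1, 1, 1.
host 1: place 12 vCPU, 4 vCPU left
host 2: place 12 vCPU, 4 vCPU left
host 3: place 12 vCPU, 4 vCPU left
host 4: place 11 vCPU, 5 vCPU left
host 5: place 11 vCPU, 5 vCPU left
host 6: place 10 vCPU, 6 vCPU left
host 7: place 9 vCPU, 7 vCPU left
host 8: place 9 vCPU, 7 vCPU left
host 9: place 9 vCPU, 7 vCPU left
host 1: place 4 vCPU, 0 vCPU left
host 2: place 4 vCPU, 0 vCPU left
host 3: place 3 vCPU, 1 vCPU left
host 4: place 2 vCPU, 3 vCPU left
host 3: place 1 vCPU, 0 vCPU left
host 4: place 1 vCPU, 2 vCPU left
host 4: place 1 vCPU, 1 vCPU left
Final hosts: [12,4] [12,4] [12,3,1] [11,2,1,1] [11] [10] [9] [9] [9].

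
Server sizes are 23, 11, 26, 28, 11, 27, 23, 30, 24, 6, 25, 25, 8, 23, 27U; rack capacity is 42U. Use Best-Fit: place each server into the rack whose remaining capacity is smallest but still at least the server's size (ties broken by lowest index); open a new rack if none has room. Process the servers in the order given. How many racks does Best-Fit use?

11

rack 1: place 23U, 19U left
rack 1: place 11U, 8U left
rack 2: place 26U, 16U left
rack 3: place 28U, 14U left
rack 3: place 11U, 3U left
rack 4: place 27U, 15U left
rack 5: place 23U, 19U left
rack 6: place 30U, 12U left
rack 7: place 24U, 18U left
rack 1: place 6U, 2U left
rack 8: place 25U, 17U left
rack 9: place 25U, 17U left
rack 6: place 8U, 4U left
rack 10: place 23U, 19U left
rack 11: place 27U, 15U left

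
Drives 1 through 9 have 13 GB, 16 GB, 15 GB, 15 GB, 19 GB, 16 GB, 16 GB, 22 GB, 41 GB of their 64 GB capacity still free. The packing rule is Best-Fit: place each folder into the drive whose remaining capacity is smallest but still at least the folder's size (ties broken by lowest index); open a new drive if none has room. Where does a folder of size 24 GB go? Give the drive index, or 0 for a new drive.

Drives with room: drive 9 (41 GB).
Tightest fit is drive 9 with 41 GB free.

9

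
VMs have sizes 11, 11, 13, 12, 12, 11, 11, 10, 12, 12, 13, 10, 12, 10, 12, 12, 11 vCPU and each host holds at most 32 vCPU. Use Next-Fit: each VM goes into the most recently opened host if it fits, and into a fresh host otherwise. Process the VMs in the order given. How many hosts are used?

11 vCPU → host 1 (remaining 21 vCPU)
11 vCPU → host 1 (remaining 10 vCPU)
13 vCPU → host 2 (remaining 19 vCPU)
12 vCPU → host 2 (remaining 7 vCPU)
12 vCPU → host 3 (remaining 20 vCPU)
11 vCPU → host 3 (remaining 9 vCPU)
11 vCPU → host 4 (remaining 21 vCPU)
10 vCPU → host 4 (remaining 11 vCPU)
12 vCPU → host 5 (remaining 20 vCPU)
12 vCPU → host 5 (remaining 8 vCPU)
13 vCPU → host 6 (remaining 19 vCPU)
10 vCPU → host 6 (remaining 9 vCPU)
12 vCPU → host 7 (remaining 20 vCPU)
10 vCPU → host 7 (remaining 10 vCPU)
12 vCPU → host 8 (remaining 20 vCPU)
12 vCPU → host 8 (remaining 8 vCPU)
11 vCPU → host 9 (remaining 21 vCPU)
Final hosts: [11,11] [13,12] [12,11] [11,10] [12,12] [13,10] [12,10] [12,12] [11].

9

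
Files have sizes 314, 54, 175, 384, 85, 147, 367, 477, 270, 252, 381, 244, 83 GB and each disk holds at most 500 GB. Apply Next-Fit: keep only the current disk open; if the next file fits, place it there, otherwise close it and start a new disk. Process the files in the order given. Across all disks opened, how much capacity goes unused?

disk 1: place 314 GB, 186 GB left
disk 1: place 54 GB, 132 GB left
disk 2: place 175 GB, 325 GB left
disk 3: place 384 GB, 116 GB left
disk 3: place 85 GB, 31 GB left
disk 4: place 147 GB, 353 GB left
disk 5: place 367 GB, 133 GB left
disk 6: place 477 GB, 23 GB left
disk 7: place 270 GB, 230 GB left
disk 8: place 252 GB, 248 GB left
disk 9: place 381 GB, 119 GB left
disk 10: place 244 GB, 256 GB left
disk 10: place 83 GB, 173 GB left
10 disks × 500 GB = 5000 GB; used 3233 GB; unused 1767 GB.

1767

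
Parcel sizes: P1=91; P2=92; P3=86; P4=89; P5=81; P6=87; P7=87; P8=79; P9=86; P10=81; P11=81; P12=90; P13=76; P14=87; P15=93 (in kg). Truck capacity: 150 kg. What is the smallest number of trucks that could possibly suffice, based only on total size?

Total size = 91 + 92 + 86 + 89 + 81 + 87 + 87 + 79 + 86 + 81 + 81 + 90 + 76 + 87 + 93 = 1286 kg.
⌈1286 / 150⌉ = 9.

9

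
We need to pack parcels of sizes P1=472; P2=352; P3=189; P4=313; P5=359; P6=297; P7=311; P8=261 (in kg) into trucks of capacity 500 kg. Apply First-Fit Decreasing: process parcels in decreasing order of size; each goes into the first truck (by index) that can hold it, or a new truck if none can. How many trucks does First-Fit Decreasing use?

7 trucks

Sorted descending: 472, 359, 352, 313, 311, 297, 261, 189.
Put 472 kg in truck 1; 28 kg remain.
Put 359 kg in truck 2; 141 kg remain.
Put 352 kg in truck 3; 148 kg remain.
Put 313 kg in truck 4; 187 kg remain.
Put 311 kg in truck 5; 189 kg remain.
Put 297 kg in truck 6; 203 kg remain.
Put 261 kg in truck 7; 239 kg remain.
Put 189 kg in truck 5; 0 kg remain.
Final trucks: [472] [359] [352] [313] [311,189] [297] [261].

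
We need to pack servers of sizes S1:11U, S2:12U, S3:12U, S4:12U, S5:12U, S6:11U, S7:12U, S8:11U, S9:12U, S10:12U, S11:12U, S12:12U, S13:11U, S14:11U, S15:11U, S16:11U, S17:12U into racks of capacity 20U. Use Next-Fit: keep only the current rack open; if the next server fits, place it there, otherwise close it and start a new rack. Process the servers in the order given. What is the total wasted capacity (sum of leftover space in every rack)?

rack 1: place S1 (11U), 9U left
rack 2: place S2 (12U), 8U left
rack 3: place S3 (12U), 8U left
rack 4: place S4 (12U), 8U left
rack 5: place S5 (12U), 8U left
rack 6: place S6 (11U), 9U left
rack 7: place S7 (12U), 8U left
rack 8: place S8 (11U), 9U left
rack 9: place S9 (12U), 8U left
rack 10: place S10 (12U), 8U left
rack 11: place S11 (12U), 8U left
rack 12: place S12 (12U), 8U left
rack 13: place S13 (11U), 9U left
rack 14: place S14 (11U), 9U left
rack 15: place S15 (11U), 9U left
rack 16: place S16 (11U), 9U left
rack 17: place S17 (12U), 8U left
17 racks × 20U = 340U; used 197U; unused 143U.

143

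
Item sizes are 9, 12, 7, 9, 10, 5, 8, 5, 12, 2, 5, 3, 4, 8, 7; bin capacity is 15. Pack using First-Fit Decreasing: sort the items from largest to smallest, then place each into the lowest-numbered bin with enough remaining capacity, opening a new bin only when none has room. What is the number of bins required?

8

Sorted descending: 12, 12, 10, 9, 9, 8, 8, 7, 7, 5, 5, 5, 4, 3, 2.
bin 1: place 12, 3 left
bin 2: place 12, 3 left
bin 3: place 10, 5 left
bin 4: place 9, 6 left
bin 5: place 9, 6 left
bin 6: place 8, 7 left
bin 7: place 8, 7 left
bin 6: place 7, 0 left
bin 7: place 7, 0 left
bin 3: place 5, 0 left
bin 4: place 5, 1 left
bin 5: place 5, 1 left
bin 8: place 4, 11 left
bin 1: place 3, 0 left
bin 2: place 2, 1 left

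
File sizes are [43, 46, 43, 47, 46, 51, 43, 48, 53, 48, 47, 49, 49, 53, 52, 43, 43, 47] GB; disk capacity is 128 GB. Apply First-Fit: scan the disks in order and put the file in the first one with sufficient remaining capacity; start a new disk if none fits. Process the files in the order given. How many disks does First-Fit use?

9 disks

43 GB → disk 1 (remaining 85 GB)
46 GB → disk 1 (remaining 39 GB)
43 GB → disk 2 (remaining 85 GB)
47 GB → disk 2 (remaining 38 GB)
46 GB → disk 3 (remaining 82 GB)
51 GB → disk 3 (remaining 31 GB)
43 GB → disk 4 (remaining 85 GB)
48 GB → disk 4 (remaining 37 GB)
53 GB → disk 5 (remaining 75 GB)
48 GB → disk 5 (remaining 27 GB)
47 GB → disk 6 (remaining 81 GB)
49 GB → disk 6 (remaining 32 GB)
49 GB → disk 7 (remaining 79 GB)
53 GB → disk 7 (remaining 26 GB)
52 GB → disk 8 (remaining 76 GB)
43 GB → disk 8 (remaining 33 GB)
43 GB → disk 9 (remaining 85 GB)
47 GB → disk 9 (remaining 38 GB)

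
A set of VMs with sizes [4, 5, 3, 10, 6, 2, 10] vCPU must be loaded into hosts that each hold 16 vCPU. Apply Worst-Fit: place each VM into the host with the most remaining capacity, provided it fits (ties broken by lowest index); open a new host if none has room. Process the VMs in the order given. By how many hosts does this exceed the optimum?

0

Worst-Fit: [4,5,3,2] [10,6] [10] → 3 hosts.
Total size 40 vCPU; any packing needs at least ⌈40/16⌉ = 3 hosts.
So 3 is already optimal.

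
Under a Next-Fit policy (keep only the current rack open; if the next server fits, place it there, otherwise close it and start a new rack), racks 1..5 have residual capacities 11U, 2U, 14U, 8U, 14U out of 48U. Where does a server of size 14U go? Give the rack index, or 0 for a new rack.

Next-Fit only looks at rack 5, which has 14U free.
14U fits there.

5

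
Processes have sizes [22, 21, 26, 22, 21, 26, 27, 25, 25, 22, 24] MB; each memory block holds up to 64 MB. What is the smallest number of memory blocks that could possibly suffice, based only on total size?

5 memory blocks

Total size = 22 + 21 + 26 + 22 + 21 + 26 + 27 + 25 + 25 + 22 + 24 = 261 MB.
⌈261 / 64⌉ = 5.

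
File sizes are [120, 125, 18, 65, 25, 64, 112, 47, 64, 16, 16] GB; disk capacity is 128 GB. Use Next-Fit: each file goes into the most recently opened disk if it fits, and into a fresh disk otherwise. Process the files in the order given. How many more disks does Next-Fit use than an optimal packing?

Next-Fit: [120] [125] [18,65,25] [64] [112] [47,64,16] [16] → 7 disks.
Total size 672 GB; any packing needs at least ⌈672/128⌉ = 6 disks.
An optimal packing achieves that bound: [125] [120] [112,16] [65,47,16] [64,64] [25,18] → 6 disks.
Excess: 7 − 6 = 1.

1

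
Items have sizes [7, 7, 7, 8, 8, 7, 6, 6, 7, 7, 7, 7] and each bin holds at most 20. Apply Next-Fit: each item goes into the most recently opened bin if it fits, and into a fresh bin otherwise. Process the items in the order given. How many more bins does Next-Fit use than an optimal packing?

Next-Fit: [7,7] [7,8] [8,7] [6,6,7] [7,7] [7] → 6 bins.
Total size 84; any packing needs at least ⌈84/20⌉ = 5 bins.
An optimal packing achieves that bound: [8,8] [7,7,6] [7,7,6] [7,7] [7,7] → 5 bins.
Excess: 6 − 5 = 1.

1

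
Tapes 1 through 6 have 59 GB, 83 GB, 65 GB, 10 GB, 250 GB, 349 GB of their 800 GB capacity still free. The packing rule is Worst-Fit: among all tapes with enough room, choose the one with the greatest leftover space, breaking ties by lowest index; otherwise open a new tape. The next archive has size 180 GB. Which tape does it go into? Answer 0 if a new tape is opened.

Tapes with room: tape 5 (250 GB), tape 6 (349 GB).
Most room is tape 6 with 349 GB free.

6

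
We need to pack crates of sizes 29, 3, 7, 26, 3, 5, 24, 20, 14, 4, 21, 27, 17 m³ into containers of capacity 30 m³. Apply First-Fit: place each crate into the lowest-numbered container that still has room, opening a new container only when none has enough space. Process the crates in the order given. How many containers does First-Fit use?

9

Put 29 m³ in container 1; 1 m³ remain.
Put 3 m³ in container 2; 27 m³ remain.
Put 7 m³ in container 2; 20 m³ remain.
Put 26 m³ in container 3; 4 m³ remain.
Put 3 m³ in container 2; 17 m³ remain.
Put 5 m³ in container 2; 12 m³ remain.
Put 24 m³ in container 4; 6 m³ remain.
Put 20 m³ in container 5; 10 m³ remain.
Put 14 m³ in container 6; 16 m³ remain.
Put 4 m³ in container 2; 8 m³ remain.
Put 21 m³ in container 7; 9 m³ remain.
Put 27 m³ in container 8; 3 m³ remain.
Put 17 m³ in container 9; 13 m³ remain.
Final containers: [29] [3,7,3,5,4] [26] [24] [20] [14] [21] [27] [17].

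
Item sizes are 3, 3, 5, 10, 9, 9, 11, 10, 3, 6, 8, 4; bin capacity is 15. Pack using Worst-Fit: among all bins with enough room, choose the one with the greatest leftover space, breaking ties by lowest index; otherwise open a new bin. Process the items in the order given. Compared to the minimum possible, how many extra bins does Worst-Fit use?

Worst-Fit: [3,3,5] [10] [9,3] [9,6] [11] [10] [8,4] → 7 bins.
Total size 81; any packing needs at least ⌈81/15⌉ = 6 bins.
An optimal packing achieves that bound: [11,4] [10,5] [10,3] [9,6] [9,3,3] [8] → 6 bins.
Excess: 7 − 6 = 1.

1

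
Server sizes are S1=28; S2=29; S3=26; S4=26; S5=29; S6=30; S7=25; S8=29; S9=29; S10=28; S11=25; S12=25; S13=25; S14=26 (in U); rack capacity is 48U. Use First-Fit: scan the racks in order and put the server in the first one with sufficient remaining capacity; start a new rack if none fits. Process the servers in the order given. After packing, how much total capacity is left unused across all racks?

292

S1 (28U) → rack 1 (remaining 20U)
S2 (29U) → rack 2 (remaining 19U)
S3 (26U) → rack 3 (remaining 22U)
S4 (26U) → rack 4 (remaining 22U)
S5 (29U) → rack 5 (remaining 19U)
S6 (30U) → rack 6 (remaining 18U)
S7 (25U) → rack 7 (remaining 23U)
S8 (29U) → rack 8 (remaining 19U)
S9 (29U) → rack 9 (remaining 19U)
S10 (28U) → rack 10 (remaining 20U)
S11 (25U) → rack 11 (remaining 23U)
S12 (25U) → rack 12 (remaining 23U)
S13 (25U) → rack 13 (remaining 23U)
S14 (26U) → rack 14 (remaining 22U)
14 racks × 48U = 672U; used 380U; unused 292U.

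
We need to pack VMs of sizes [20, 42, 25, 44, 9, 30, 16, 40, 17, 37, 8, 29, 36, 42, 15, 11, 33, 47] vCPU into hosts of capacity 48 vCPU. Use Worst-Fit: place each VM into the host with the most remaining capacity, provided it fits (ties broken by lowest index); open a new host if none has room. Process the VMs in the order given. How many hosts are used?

Put 20 vCPU in host 1; 28 vCPU remain.
Put 42 vCPU in host 2; 6 vCPU remain.
Put 25 vCPU in host 1; 3 vCPU remain.
Put 44 vCPU in host 3; 4 vCPU remain.
Put 9 vCPU in host 4; 39 vCPU remain.
Put 30 vCPU in host 4; 9 vCPU remain.
Put 16 vCPU in host 5; 32 vCPU remain.
Put 40 vCPU in host 6; 8 vCPU remain.
Put 17 vCPU in host 5; 15 vCPU remain.
Put 37 vCPU in host 7; 11 vCPU remain.
Put 8 vCPU in host 5; 7 vCPU remain.
Put 29 vCPU in host 8; 19 vCPU remain.
Put 36 vCPU in host 9; 12 vCPU remain.
Put 42 vCPU in host 10; 6 vCPU remain.
Put 15 vCPU in host 8; 4 vCPU remain.
Put 11 vCPU in host 9; 1 vCPU remain.
Put 33 vCPU in host 11; 15 vCPU remain.
Put 47 vCPU in host 12; 1 vCPU remain.
Final hosts: [20,25] [42] [44] [9,30] [16,17,8] [40] [37] [29,15] [36,11] [42] [33] [47].

12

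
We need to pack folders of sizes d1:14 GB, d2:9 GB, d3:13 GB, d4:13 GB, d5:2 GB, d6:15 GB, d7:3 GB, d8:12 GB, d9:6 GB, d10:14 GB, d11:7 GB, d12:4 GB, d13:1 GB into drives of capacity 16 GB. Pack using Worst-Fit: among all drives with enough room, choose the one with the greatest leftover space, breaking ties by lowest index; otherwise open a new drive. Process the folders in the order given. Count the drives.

8 drives

Put d1 (14 GB) in drive 1; 2 GB remain.
Put d2 (9 GB) in drive 2; 7 GB remain.
Put d3 (13 GB) in drive 3; 3 GB remain.
Put d4 (13 GB) in drive 4; 3 GB remain.
Put d5 (2 GB) in drive 2; 5 GB remain.
Put d6 (15 GB) in drive 5; 1 GB remain.
Put d7 (3 GB) in drive 2; 2 GB remain.
Put d8 (12 GB) in drive 6; 4 GB remain.
Put d9 (6 GB) in drive 7; 10 GB remain.
Put d10 (14 GB) in drive 8; 2 GB remain.
Put d11 (7 GB) in drive 7; 3 GB remain.
Put d12 (4 GB) in drive 6; 0 GB remain.
Put d13 (1 GB) in drive 3; 2 GB remain.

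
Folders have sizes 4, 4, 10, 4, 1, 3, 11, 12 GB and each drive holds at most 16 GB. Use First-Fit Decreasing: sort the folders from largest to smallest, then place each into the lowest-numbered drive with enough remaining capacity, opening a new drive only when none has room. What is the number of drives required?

Sorted descending: 12, 11, 10, 4, 4, 4, 3, 1.
drive 1: place 12 GB, 4 GB left
drive 2: place 11 GB, 5 GB left
drive 3: place 10 GB, 6 GB left
drive 1: place 4 GB, 0 GB left
drive 2: place 4 GB, 1 GB left
drive 3: place 4 GB, 2 GB left
drive 4: place 3 GB, 13 GB left
drive 2: place 1 GB, 0 GB left

4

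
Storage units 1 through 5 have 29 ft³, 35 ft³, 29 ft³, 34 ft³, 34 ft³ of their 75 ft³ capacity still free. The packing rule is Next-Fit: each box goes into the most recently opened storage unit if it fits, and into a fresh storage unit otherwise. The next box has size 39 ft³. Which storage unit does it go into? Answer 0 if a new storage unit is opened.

Next-Fit only looks at storage unit 5, which has 34 ft³ free.
39 ft³ does not fit, so a new storage unit is opened.

0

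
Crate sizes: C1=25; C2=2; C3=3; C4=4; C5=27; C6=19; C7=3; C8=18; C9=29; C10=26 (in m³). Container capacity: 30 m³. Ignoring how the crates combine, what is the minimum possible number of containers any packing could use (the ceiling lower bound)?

6

Total size = 25 + 2 + 3 + 4 + 27 + 19 + 3 + 18 + 29 + 26 = 156 m³.
⌈156 / 30⌉ = 6.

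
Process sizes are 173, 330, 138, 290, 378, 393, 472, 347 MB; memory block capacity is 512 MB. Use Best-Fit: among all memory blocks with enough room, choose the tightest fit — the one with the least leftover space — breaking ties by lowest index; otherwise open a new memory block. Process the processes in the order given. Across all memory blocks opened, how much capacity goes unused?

551

Put 173 MB in memory block 1; 339 MB remain.
Put 330 MB in memory block 1; 9 MB remain.
Put 138 MB in memory block 2; 374 MB remain.
Put 290 MB in memory block 2; 84 MB remain.
Put 378 MB in memory block 3; 134 MB remain.
Put 393 MB in memory block 4; 119 MB remain.
Put 472 MB in memory block 5; 40 MB remain.
Put 347 MB in memory block 6; 165 MB remain.
6 memory blocks × 512 MB = 3072 MB; used 2521 MB; unused 551 MB.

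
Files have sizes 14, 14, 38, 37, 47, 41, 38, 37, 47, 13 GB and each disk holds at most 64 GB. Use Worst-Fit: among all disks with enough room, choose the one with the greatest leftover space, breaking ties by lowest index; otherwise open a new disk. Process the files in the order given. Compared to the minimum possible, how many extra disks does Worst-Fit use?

Worst-Fit: [14,14,13] [38] [37] [47] [41] [38] [37] [47] → 8 disks.
7 files exceed 32 GB (half the capacity), and no two of those can share a disk, so at least 7 disks are needed.
An optimal packing achieves that bound: [47,14] [47,14] [41,13] [38] [38] [37] [37] → 7 disks.
Excess: 8 − 7 = 1.

1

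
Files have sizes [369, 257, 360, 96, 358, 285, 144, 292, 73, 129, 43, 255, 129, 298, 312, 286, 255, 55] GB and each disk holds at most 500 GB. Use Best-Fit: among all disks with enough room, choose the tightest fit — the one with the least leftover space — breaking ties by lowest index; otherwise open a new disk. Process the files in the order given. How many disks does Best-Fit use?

11

Put 369 GB in disk 1; 131 GB remain.
Put 257 GB in disk 2; 243 GB remain.
Put 360 GB in disk 3; 140 GB remain.
Put 96 GB in disk 1; 35 GB remain.
Put 358 GB in disk 4; 142 GB remain.
Put 285 GB in disk 5; 215 GB remain.
Put 144 GB in disk 5; 71 GB remain.
Put 292 GB in disk 6; 208 GB remain.
Put 73 GB in disk 3; 67 GB remain.
Put 129 GB in disk 4; 13 GB remain.
Put 43 GB in disk 3; 24 GB remain.
Put 255 GB in disk 7; 245 GB remain.
Put 129 GB in disk 6; 79 GB remain.
Put 298 GB in disk 8; 202 GB remain.
Put 312 GB in disk 9; 188 GB remain.
Put 286 GB in disk 10; 214 GB remain.
Put 255 GB in disk 11; 245 GB remain.
Put 55 GB in disk 5; 16 GB remain.
Final disks: [369,96] [257] [360,73,43] [358,129] [285,144,55] [292,129] [255] [298] [312] [286] [255].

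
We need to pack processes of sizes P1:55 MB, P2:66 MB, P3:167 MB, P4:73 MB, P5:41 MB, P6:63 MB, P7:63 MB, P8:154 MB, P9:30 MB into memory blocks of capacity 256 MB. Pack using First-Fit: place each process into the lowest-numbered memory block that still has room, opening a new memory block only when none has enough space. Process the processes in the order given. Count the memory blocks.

Put P1 (55 MB) in memory block 1; 201 MB remain.
Put P2 (66 MB) in memory block 1; 135 MB remain.
Put P3 (167 MB) in memory block 2; 89 MB remain.
Put P4 (73 MB) in memory block 1; 62 MB remain.
Put P5 (41 MB) in memory block 1; 21 MB remain.
Put P6 (63 MB) in memory block 2; 26 MB remain.
Put P7 (63 MB) in memory block 3; 193 MB remain.
Put P8 (154 MB) in memory block 3; 39 MB remain.
Put P9 (30 MB) in memory block 3; 9 MB remain.

3 memory blocks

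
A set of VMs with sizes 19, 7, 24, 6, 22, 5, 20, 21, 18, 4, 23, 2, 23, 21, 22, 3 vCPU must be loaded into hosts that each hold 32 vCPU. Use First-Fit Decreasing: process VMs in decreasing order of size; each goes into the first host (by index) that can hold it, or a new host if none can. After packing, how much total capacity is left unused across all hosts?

80

Sorted descending: 24, 23, 23, 22, 22, 21, 21, 20, 19, 18, 7, 6, 5, 4, 3, 2.
24 vCPU → host 1 (remaining 8 vCPU)
23 vCPU → host 2 (remaining 9 vCPU)
23 vCPU → host 3 (remaining 9 vCPU)
22 vCPU → host 4 (remaining 10 vCPU)
22 vCPU → host 5 (remaining 10 vCPU)
21 vCPU → host 6 (remaining 11 vCPU)
21 vCPU → host 7 (remaining 11 vCPU)
20 vCPU → host 8 (remaining 12 vCPU)
19 vCPU → host 9 (remaining 13 vCPU)
18 vCPU → host 10 (remaining 14 vCPU)
7 vCPU → host 1 (remaining 1 vCPU)
6 vCPU → host 2 (remaining 3 vCPU)
5 vCPU → host 3 (remaining 4 vCPU)
4 vCPU → host 3 (remaining 0 vCPU)
3 vCPU → host 2 (remaining 0 vCPU)
2 vCPU → host 4 (remaining 8 vCPU)
10 hosts × 32 vCPU = 320 vCPU; used 240 vCPU; unused 80 vCPU.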